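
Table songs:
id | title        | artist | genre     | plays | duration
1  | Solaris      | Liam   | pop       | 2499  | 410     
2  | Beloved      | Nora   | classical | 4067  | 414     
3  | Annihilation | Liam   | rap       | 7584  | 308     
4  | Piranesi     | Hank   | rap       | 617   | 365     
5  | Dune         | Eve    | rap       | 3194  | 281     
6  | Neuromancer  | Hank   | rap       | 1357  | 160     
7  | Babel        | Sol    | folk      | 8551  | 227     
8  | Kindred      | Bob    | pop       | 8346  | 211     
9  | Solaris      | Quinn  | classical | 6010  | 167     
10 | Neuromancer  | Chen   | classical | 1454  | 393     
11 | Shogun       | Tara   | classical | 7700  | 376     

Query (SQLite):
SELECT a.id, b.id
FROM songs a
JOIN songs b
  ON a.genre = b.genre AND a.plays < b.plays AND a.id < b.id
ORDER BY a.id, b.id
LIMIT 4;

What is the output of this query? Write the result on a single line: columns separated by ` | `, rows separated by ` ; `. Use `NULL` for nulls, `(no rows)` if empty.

1 | 8 ; 2 | 9 ; 2 | 11 ; 4 | 5

Pairs (a,b) with same genre, a.plays < b.plays, a.id < b.id.
genre groups: classical:{2,9,10,11} folk:{7} pop:{1,8} rap:{3,4,5,6}
Ordered by (a.id, b.id); first 4.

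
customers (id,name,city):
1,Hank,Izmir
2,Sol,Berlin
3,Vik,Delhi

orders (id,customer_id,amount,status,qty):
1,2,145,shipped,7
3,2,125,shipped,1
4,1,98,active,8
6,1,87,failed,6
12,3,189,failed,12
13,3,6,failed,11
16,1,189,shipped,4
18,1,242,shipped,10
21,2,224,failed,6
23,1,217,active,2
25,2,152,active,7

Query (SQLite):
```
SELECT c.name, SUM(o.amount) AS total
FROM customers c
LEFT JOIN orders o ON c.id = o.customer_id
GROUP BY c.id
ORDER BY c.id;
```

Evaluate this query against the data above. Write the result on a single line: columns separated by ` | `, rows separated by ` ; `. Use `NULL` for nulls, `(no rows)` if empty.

LEFT JOIN keeps every customers row; unmatched ones get NULL for orders columns.
Group by customers.id and compute SUM(o.amount). SUM over an all-NULL group is NULL.
  1: ids {4, 6, 16, 18, 23} → SUM(o.amount)=833
  2: ids {1, 3, 21, 25} → SUM(o.amount)=646
  3: ids {12, 13} → SUM(o.amount)=195

Hank | 833 ; Sol | 646 ; Vik | 195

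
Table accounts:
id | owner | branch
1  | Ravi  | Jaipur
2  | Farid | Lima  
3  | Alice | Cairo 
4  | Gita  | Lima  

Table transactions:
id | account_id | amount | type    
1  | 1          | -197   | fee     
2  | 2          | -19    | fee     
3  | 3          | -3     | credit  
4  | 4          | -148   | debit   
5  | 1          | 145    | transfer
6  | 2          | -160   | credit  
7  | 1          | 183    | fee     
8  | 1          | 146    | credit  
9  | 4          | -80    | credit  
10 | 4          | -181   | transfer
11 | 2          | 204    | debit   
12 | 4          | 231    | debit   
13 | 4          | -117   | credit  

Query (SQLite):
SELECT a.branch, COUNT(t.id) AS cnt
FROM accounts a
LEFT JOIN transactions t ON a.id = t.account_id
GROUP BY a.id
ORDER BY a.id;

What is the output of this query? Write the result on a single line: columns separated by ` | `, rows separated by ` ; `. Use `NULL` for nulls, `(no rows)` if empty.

Jaipur | 4 ; Lima | 3 ; Cairo | 1 ; Lima | 5

LEFT JOIN keeps every accounts row; unmatched ones get NULL for transactions columns.
Group by accounts.id and compute COUNT(t.id). COUNT(col) of an all-NULL group is 0.
  1: ids {1, 5, 7, 8} → COUNT(t.id)=4
  2: ids {2, 6, 11} → COUNT(t.id)=3
  3: ids {3} → COUNT(t.id)=1
  4: ids {4, 9, 10, 12, 13} → COUNT(t.id)=5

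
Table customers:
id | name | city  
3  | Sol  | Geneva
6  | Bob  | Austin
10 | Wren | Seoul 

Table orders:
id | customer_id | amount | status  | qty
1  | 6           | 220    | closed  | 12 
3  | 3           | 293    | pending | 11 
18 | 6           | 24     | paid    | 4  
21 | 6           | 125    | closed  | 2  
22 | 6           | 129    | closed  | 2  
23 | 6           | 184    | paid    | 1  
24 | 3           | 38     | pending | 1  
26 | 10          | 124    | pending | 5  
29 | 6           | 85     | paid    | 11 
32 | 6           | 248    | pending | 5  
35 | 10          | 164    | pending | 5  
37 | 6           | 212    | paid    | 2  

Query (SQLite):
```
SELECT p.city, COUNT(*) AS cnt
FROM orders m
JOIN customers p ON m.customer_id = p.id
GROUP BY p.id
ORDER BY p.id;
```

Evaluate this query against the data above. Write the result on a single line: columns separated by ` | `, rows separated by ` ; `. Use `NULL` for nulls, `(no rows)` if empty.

Geneva | 2 ; Austin | 8 ; Seoul | 2

Join each orders row to its customers via customer_id.
Group joined rows by customers.id; compute COUNT(*) per group.
  3: ids {3, 24} → COUNT(*)=2
  6: ids {1, 18, 21, 22, 23, 29, 32, 37} → COUNT(*)=8
  10: ids {26, 35} → COUNT(*)=2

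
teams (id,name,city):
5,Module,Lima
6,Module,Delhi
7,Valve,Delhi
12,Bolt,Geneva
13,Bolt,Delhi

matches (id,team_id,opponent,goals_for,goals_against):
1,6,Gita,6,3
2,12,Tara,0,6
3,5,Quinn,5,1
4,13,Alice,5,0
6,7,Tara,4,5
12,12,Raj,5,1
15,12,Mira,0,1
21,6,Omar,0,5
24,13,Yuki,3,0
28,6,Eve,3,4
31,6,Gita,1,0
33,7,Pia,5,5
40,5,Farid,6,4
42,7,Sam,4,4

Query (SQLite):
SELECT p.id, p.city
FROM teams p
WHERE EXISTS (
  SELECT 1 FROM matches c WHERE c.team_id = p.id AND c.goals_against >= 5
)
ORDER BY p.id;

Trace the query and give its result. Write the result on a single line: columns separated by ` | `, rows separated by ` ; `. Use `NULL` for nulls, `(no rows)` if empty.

6 | Delhi ; 7 | Delhi ; 12 | Geneva

For each teams row, check whether any matches with matching team_id has goals_against >= 5.
Keep rows where that is true.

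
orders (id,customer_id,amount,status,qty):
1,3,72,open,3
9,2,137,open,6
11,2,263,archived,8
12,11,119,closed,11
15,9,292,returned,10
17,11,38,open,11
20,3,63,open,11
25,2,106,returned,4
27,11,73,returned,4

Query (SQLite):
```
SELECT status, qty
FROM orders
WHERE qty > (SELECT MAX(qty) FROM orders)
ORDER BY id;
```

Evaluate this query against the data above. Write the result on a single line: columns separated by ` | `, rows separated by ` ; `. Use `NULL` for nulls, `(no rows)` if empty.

(no rows)

Scalar subquery: MAX(qty) over all orders rows = 11.
Keep rows where qty > that value.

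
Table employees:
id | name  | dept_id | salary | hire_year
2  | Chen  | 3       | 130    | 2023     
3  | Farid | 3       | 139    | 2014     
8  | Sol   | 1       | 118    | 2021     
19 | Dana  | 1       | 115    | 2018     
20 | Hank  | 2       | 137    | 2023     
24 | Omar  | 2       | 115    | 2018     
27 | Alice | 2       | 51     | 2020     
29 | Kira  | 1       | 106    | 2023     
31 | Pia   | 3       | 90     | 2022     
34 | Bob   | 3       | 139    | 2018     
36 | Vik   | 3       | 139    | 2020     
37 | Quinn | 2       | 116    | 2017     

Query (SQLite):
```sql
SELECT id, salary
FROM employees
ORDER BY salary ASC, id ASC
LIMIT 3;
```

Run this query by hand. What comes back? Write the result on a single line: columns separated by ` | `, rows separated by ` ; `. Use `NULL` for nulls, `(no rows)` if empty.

27 | 51 ; 31 | 90 ; 29 | 106

Sort by salary asc, tiebreak id asc: (51, id=27), (90, id=31), (106, id=29), (115, id=19), (115, id=24), (116, id=37) …. Take first 3.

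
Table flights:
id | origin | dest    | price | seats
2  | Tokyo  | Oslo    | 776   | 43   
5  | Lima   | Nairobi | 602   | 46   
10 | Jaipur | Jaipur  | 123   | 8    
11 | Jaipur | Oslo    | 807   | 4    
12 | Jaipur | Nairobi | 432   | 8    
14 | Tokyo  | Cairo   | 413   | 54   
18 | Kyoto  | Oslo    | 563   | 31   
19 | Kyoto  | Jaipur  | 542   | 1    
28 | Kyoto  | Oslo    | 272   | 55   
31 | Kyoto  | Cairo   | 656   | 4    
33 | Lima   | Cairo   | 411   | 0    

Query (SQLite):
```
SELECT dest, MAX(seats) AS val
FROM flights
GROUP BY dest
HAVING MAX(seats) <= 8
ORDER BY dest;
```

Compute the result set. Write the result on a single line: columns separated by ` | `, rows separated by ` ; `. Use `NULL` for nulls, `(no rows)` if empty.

Partition flights by dest; compute MAX(seats) within each group.
HAVING: keep groups where MAX(seats) <= 8.
  Cairo: ids {14, 31, 33} → MAX(seats)=54
  Jaipur: ids {10, 19} → MAX(seats)=8
  Nairobi: ids {5, 12} → MAX(seats)=46
  Oslo: ids {2, 11, 18, 28} → MAX(seats)=55

Jaipur | 8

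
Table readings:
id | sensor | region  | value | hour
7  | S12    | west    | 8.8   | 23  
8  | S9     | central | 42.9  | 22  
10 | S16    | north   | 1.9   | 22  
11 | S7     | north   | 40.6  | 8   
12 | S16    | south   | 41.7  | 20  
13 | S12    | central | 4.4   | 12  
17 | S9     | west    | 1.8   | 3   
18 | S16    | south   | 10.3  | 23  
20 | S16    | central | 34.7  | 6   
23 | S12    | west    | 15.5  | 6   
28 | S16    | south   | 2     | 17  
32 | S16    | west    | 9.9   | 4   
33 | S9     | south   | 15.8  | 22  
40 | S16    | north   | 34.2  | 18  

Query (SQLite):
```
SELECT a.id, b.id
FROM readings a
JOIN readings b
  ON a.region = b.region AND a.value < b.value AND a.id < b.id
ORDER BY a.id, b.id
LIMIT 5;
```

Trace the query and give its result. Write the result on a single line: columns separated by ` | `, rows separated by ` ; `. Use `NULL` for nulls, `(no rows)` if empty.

7 | 23 ; 7 | 32 ; 10 | 11 ; 10 | 40 ; 13 | 20

Pairs (a,b) with same region, a.value < b.value, a.id < b.id.
region groups: central:{8,13,20} north:{10,11,40} south:{12,18,28,33} west:{7,17,23,32}
Ordered by (a.id, b.id); first 5.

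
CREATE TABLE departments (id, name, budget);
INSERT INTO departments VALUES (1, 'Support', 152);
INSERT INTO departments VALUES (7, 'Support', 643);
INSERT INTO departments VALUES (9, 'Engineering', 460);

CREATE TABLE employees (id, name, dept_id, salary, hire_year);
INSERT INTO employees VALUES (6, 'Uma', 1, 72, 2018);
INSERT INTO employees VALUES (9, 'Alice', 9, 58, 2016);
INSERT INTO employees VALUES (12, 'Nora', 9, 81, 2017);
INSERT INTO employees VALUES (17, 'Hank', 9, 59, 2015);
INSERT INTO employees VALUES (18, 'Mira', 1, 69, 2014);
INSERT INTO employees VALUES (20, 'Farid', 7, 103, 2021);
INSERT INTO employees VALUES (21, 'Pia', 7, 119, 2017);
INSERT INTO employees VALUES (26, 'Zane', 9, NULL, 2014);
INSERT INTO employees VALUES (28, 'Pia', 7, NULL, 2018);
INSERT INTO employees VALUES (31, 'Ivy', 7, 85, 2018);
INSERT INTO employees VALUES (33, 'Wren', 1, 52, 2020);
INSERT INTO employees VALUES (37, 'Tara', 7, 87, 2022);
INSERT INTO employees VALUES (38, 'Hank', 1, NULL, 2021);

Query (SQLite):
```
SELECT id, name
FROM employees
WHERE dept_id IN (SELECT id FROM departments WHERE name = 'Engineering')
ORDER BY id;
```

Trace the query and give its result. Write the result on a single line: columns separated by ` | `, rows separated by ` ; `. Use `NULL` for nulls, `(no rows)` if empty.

Inner query: departments.id where name = 'Engineering'.
Outer: keep employees rows whose dept_id is in that set.
Inner query → {9}

9 | Alice ; 12 | Nora ; 17 | Hank ; 26 | Zane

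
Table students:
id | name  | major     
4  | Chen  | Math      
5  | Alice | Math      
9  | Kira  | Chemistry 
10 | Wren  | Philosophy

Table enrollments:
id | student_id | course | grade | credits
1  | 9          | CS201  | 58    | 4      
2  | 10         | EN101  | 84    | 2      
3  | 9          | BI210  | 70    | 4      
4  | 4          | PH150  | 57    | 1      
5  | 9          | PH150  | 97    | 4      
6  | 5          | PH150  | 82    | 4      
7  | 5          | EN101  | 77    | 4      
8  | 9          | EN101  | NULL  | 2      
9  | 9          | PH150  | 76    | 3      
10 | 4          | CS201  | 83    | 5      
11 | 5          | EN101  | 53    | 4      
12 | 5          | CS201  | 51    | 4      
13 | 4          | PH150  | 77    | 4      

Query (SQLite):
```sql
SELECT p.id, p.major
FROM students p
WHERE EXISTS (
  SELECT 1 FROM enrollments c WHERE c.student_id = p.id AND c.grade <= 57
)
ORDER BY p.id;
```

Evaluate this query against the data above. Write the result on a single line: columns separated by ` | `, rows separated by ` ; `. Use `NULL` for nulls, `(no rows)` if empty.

4 | Math ; 5 | Math

For each students row, check whether any enrollments with matching student_id has grade <= 57.
Keep rows where that is true.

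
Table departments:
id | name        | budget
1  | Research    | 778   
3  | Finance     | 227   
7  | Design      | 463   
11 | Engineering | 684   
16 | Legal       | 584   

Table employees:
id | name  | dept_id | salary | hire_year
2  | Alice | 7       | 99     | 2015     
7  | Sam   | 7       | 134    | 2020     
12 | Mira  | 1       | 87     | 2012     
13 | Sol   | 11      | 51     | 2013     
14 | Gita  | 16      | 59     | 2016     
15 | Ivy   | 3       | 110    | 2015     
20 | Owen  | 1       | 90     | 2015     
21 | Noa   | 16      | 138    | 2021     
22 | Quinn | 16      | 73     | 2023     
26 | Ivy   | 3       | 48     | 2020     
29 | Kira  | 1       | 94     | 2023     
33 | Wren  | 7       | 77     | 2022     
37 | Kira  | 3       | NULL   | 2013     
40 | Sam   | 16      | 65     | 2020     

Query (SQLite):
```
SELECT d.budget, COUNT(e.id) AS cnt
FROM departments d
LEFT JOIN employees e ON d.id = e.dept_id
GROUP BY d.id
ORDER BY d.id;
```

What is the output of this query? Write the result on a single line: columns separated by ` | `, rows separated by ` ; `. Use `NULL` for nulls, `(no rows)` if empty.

778 | 3 ; 227 | 3 ; 463 | 3 ; 684 | 1 ; 584 | 4

LEFT JOIN keeps every departments row; unmatched ones get NULL for employees columns.
Group by departments.id and compute COUNT(e.id). COUNT(col) of an all-NULL group is 0.
  1: ids {12, 20, 29} → COUNT(e.id)=3
  3: ids {15, 26, 37} → COUNT(e.id)=3
  7: ids {2, 7, 33} → COUNT(e.id)=3
  11: ids {13} → COUNT(e.id)=1
  16: ids {14, 21, 22, 40} → COUNT(e.id)=4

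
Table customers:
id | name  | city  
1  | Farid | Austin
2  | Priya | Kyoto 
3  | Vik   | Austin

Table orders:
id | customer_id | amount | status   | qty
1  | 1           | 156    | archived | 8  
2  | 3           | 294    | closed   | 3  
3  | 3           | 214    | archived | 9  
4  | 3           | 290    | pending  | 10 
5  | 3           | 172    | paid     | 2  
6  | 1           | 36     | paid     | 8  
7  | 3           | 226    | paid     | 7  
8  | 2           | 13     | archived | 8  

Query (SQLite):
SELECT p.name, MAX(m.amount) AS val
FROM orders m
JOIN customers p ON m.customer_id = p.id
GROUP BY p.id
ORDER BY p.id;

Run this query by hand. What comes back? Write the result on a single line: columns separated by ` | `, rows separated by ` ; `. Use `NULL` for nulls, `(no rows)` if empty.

Farid | 156 ; Priya | 13 ; Vik | 294

Join each orders row to its customers via customer_id.
Group joined rows by customers.id; compute MAX(m.amount) per group.
  1: ids {1, 6} → MAX(m.amount)=156
  2: ids {8} → MAX(m.amount)=13
  3: ids {2, 3, 4, 5, 7} → MAX(m.amount)=294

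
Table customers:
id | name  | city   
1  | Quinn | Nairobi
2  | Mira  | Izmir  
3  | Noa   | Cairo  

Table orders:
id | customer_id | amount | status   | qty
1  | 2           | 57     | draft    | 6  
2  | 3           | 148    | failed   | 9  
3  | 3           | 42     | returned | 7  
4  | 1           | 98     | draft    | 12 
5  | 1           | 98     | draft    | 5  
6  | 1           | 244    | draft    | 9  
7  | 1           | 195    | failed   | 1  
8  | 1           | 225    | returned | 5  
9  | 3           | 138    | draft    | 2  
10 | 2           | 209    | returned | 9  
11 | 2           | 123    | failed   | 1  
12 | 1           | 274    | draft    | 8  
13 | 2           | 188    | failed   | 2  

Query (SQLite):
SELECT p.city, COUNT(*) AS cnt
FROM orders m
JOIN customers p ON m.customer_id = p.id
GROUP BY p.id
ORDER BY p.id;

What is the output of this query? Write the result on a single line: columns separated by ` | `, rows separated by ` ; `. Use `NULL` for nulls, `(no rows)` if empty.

Nairobi | 6 ; Izmir | 4 ; Cairo | 3

Join each orders row to its customers via customer_id.
Group joined rows by customers.id; compute COUNT(*) per group.
  1: ids {4, 5, 6, 7, 8, 12} → COUNT(*)=6
  2: ids {1, 10, 11, 13} → COUNT(*)=4
  3: ids {2, 3, 9} → COUNT(*)=3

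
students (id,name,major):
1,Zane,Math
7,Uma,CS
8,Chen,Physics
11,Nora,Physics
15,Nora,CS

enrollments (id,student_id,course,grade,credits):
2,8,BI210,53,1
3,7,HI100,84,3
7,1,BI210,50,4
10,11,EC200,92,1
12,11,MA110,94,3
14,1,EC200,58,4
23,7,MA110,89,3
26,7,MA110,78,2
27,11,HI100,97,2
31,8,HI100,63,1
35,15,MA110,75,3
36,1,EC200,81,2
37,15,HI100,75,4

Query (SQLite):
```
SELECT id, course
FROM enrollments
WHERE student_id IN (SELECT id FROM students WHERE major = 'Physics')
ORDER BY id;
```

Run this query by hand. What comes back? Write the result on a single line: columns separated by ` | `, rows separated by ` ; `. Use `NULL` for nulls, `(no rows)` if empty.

2 | BI210 ; 10 | EC200 ; 12 | MA110 ; 27 | HI100 ; 31 | HI100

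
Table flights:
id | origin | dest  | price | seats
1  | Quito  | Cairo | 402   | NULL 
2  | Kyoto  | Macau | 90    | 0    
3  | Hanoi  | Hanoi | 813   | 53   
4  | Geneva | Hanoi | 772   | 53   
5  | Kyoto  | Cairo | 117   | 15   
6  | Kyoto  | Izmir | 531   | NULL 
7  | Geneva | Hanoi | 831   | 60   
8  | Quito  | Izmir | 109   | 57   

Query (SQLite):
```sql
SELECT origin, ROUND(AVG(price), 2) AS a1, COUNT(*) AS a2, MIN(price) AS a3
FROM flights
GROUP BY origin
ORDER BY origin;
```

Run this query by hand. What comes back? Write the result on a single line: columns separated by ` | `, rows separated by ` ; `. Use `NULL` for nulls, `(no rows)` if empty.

Geneva | 801.5 | 2 | 772 ; Hanoi | 813 | 1 | 813 ; Kyoto | 246 | 3 | 90 ; Quito | 255.5 | 2 | 109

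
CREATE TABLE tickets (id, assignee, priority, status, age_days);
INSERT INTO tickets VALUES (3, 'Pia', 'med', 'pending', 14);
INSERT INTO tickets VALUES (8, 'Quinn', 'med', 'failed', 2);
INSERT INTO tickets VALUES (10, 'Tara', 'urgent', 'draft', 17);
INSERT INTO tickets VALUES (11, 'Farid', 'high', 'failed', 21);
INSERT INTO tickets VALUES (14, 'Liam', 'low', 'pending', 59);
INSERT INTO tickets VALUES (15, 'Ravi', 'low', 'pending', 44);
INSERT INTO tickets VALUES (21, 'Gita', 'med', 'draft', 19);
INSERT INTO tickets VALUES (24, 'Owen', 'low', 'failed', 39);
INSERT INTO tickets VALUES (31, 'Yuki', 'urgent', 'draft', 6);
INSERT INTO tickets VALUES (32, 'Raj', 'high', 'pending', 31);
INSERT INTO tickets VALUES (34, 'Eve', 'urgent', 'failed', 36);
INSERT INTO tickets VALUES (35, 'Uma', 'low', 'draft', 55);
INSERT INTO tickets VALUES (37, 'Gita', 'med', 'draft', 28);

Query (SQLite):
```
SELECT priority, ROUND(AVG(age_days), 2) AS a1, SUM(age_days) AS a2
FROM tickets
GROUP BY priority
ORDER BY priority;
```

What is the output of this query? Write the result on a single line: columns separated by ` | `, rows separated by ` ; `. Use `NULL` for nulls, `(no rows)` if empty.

Group tickets by priority.
Per group compute: ROUND(AVG(age_days), 2), SUM(age_days).
  high: ids {11, 32} → ROUND(AVG(age_days), 2)=26, SUM(age_days)=52
  low: ids {14, 15, 24, 35} → ROUND(AVG(age_days), 2)=49.25, SUM(age_days)=197
  med: ids {3, 8, 21, 37} → ROUND(AVG(age_days), 2)=15.75, SUM(age_days)=63
  urgent: ids {10, 31, 34} → ROUND(AVG(age_days), 2)=19.67, SUM(age_days)=59

high | 26 | 52 ; low | 49.25 | 197 ; med | 15.75 | 63 ; urgent | 19.67 | 59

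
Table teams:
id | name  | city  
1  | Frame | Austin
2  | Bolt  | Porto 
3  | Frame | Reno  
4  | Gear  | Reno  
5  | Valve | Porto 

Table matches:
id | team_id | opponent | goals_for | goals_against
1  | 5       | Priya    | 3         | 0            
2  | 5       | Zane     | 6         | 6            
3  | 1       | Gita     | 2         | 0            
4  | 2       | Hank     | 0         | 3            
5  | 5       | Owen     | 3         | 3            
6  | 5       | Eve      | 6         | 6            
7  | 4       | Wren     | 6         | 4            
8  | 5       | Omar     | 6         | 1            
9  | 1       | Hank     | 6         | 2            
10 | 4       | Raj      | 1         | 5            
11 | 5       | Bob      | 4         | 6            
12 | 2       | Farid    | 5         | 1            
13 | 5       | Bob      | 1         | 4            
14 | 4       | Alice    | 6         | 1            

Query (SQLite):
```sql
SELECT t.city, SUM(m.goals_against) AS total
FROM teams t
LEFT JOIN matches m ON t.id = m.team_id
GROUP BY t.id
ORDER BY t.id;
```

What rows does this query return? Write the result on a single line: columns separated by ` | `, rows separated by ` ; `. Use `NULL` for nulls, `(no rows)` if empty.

Austin | 2 ; Porto | 4 ; Reno | NULL ; Reno | 10 ; Porto | 26

LEFT JOIN keeps every teams row; unmatched ones get NULL for matches columns.
Group by teams.id and compute SUM(m.goals_against). SUM over an all-NULL group is NULL.
  1: ids {3, 9} → SUM(m.goals_against)=2
  2: ids {4, 12} → SUM(m.goals_against)=4
  3: ids {—} → SUM(m.goals_against)=NULL
  4: ids {7, 10, 14} → SUM(m.goals_against)=10
  5: ids {1, 2, 5, 6, 8, 11, 13} → SUM(m.goals_against)=26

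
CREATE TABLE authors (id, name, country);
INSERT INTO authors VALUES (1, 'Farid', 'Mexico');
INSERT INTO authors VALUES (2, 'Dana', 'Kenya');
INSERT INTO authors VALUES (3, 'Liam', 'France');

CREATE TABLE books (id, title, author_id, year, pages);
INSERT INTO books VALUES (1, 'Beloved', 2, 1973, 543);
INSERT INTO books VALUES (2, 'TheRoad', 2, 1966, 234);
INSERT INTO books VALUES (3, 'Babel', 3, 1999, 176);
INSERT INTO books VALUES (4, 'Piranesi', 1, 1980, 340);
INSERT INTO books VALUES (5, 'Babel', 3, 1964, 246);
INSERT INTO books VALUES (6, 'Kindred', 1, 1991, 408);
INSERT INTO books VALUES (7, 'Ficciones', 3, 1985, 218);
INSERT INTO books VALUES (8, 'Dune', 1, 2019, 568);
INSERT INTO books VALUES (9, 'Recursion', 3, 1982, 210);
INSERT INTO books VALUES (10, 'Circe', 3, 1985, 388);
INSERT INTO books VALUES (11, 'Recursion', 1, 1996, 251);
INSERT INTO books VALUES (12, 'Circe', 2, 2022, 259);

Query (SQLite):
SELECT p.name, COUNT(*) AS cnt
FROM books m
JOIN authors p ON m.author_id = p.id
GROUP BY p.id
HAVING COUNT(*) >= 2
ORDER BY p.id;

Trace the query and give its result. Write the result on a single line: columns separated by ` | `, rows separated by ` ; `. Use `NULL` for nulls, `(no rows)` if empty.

Farid | 4 ; Dana | 3 ; Liam | 5

Join each books row to its authors via author_id.
Group joined rows by authors.id; compute COUNT(*) per group.
HAVING: keep groups with count ≥ 2.
  1: ids {4, 6, 8, 11} → COUNT(*)=4
  2: ids {1, 2, 12} → COUNT(*)=3
  3: ids {3, 5, 7, 9, 10} → COUNT(*)=5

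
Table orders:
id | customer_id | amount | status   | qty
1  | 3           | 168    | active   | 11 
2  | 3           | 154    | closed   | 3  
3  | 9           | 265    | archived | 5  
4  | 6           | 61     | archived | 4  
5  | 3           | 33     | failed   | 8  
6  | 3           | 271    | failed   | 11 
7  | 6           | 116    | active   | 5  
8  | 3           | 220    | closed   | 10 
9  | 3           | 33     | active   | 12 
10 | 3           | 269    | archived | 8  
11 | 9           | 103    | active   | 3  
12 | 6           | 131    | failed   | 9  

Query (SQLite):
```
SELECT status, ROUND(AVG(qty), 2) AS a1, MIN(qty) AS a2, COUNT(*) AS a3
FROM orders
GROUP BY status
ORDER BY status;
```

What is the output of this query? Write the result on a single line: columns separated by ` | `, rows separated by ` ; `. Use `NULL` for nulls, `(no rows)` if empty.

active | 7.75 | 3 | 4 ; archived | 5.67 | 4 | 3 ; closed | 6.5 | 3 | 2 ; failed | 9.33 | 8 | 3

Group orders by status.
Per group compute: ROUND(AVG(qty), 2), MIN(qty), COUNT(*).
  active: ids {1, 7, 9, 11} → ROUND(AVG(qty), 2)=7.75, MIN(qty)=3, COUNT(*)=4
  archived: ids {3, 4, 10} → ROUND(AVG(qty), 2)=5.67, MIN(qty)=4, COUNT(*)=3
  closed: ids {2, 8} → ROUND(AVG(qty), 2)=6.5, MIN(qty)=3, COUNT(*)=2
  failed: ids {5, 6, 12} → ROUND(AVG(qty), 2)=9.33, MIN(qty)=8, COUNT(*)=3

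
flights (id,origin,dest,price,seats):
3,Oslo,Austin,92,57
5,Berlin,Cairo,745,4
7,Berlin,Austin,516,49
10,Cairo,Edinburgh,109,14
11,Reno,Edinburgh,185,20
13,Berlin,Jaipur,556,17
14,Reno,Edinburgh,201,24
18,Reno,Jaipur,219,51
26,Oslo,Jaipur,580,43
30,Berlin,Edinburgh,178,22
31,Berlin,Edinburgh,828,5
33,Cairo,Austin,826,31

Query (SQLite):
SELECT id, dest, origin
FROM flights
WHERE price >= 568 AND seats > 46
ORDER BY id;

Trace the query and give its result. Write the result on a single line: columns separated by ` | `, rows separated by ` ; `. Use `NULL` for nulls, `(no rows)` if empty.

price >= 568: ids {5, 26, 31, 33}
seats > 46: ids {3, 7, 18}
Combine with AND.

(no rows)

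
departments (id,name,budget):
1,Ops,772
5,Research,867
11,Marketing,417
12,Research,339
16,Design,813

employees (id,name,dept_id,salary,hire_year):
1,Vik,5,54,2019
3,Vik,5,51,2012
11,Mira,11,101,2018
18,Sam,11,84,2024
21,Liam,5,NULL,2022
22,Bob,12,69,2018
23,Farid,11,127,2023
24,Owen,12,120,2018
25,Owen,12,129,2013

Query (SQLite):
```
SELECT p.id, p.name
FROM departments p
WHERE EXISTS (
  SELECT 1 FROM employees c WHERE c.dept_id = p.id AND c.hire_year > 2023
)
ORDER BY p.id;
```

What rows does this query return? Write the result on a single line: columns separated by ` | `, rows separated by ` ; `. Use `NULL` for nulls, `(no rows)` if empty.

For each departments row, check whether any employees with matching dept_id has hire_year > 2023.
Keep rows where that is true.

11 | Marketing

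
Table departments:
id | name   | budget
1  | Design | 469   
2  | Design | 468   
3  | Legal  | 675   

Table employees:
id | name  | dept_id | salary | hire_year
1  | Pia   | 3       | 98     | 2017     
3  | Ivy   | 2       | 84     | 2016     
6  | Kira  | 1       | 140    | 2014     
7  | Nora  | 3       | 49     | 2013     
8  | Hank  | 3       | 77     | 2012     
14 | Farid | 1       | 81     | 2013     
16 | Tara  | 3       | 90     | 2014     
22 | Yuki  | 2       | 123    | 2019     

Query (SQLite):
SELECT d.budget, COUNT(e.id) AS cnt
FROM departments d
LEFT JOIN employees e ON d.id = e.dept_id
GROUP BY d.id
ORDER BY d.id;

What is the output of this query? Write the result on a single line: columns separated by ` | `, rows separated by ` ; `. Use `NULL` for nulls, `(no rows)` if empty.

469 | 2 ; 468 | 2 ; 675 | 4

LEFT JOIN keeps every departments row; unmatched ones get NULL for employees columns.
Group by departments.id and compute COUNT(e.id). COUNT(col) of an all-NULL group is 0.
  1: ids {6, 14} → COUNT(e.id)=2
  2: ids {3, 22} → COUNT(e.id)=2
  3: ids {1, 7, 8, 16} → COUNT(e.id)=4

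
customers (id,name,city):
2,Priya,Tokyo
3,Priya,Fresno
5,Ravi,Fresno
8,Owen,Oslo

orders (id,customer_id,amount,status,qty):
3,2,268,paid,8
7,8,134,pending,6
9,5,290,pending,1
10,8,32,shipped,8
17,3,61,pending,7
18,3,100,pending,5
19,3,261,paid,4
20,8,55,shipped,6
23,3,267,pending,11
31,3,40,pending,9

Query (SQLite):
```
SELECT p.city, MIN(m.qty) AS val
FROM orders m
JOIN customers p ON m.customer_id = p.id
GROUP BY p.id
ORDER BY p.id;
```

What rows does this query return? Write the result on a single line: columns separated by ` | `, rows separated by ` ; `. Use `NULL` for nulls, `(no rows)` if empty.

Tokyo | 8 ; Fresno | 4 ; Fresno | 1 ; Oslo | 6

Join each orders row to its customers via customer_id.
Group joined rows by customers.id; compute MIN(m.qty) per group.
  2: ids {3} → MIN(m.qty)=8
  3: ids {17, 18, 19, 23, 31} → MIN(m.qty)=4
  5: ids {9} → MIN(m.qty)=1
  8: ids {7, 10, 20} → MIN(m.qty)=6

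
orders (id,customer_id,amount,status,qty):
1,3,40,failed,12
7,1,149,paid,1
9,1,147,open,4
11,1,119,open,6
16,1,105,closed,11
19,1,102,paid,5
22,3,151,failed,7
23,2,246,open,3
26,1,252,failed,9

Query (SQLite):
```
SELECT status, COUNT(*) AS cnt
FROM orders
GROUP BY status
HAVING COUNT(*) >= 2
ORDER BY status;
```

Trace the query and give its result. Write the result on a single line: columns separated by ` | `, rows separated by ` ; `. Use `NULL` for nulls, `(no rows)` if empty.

Partition orders by status; compute COUNT(*) within each group.
HAVING: keep groups with count ≥ 2.
  closed: ids {16} → COUNT(*)=1
  failed: ids {1, 22, 26} → COUNT(*)=3
  open: ids {9, 11, 23} → COUNT(*)=3
  paid: ids {7, 19} → COUNT(*)=2

failed | 3 ; open | 3 ; paid | 2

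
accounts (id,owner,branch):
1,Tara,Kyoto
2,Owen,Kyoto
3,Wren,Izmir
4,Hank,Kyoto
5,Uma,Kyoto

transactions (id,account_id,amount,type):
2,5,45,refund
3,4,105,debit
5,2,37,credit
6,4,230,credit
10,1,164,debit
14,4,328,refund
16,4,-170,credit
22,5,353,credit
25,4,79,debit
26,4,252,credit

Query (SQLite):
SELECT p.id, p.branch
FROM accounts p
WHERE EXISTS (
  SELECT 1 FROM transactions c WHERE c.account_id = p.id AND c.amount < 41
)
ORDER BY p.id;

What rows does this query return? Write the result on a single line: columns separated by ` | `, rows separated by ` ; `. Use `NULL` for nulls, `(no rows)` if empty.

2 | Kyoto ; 4 | Kyoto

For each accounts row, check whether any transactions with matching account_id has amount < 41.
Keep rows where that is true.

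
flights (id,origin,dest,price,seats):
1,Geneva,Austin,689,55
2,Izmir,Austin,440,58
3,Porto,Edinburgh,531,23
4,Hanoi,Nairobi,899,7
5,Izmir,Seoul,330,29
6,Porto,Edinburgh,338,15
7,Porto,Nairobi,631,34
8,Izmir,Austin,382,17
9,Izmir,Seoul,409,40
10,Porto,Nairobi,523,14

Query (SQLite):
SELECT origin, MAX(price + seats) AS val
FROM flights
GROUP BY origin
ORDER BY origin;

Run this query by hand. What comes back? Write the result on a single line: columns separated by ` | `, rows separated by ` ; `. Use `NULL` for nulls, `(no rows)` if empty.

Geneva | 744 ; Hanoi | 906 ; Izmir | 498 ; Porto | 665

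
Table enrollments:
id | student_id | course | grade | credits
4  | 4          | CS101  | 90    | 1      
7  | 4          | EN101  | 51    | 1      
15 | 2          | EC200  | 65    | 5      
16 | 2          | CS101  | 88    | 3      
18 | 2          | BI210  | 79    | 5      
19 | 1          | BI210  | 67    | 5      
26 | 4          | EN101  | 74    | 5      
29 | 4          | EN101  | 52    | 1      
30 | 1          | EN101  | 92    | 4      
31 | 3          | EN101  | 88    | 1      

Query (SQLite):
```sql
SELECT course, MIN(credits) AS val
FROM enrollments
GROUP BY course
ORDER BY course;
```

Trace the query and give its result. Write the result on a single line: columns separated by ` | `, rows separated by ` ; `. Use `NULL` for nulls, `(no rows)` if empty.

BI210 | 5 ; CS101 | 1 ; EC200 | 5 ; EN101 | 1

Partition enrollments by course; compute MIN(credits) within each group.
  BI210: ids {18, 19} → MIN(credits)=5
  CS101: ids {4, 16} → MIN(credits)=1
  EC200: ids {15} → MIN(credits)=5
  EN101: ids {7, 26, 29, 30, 31} → MIN(credits)=1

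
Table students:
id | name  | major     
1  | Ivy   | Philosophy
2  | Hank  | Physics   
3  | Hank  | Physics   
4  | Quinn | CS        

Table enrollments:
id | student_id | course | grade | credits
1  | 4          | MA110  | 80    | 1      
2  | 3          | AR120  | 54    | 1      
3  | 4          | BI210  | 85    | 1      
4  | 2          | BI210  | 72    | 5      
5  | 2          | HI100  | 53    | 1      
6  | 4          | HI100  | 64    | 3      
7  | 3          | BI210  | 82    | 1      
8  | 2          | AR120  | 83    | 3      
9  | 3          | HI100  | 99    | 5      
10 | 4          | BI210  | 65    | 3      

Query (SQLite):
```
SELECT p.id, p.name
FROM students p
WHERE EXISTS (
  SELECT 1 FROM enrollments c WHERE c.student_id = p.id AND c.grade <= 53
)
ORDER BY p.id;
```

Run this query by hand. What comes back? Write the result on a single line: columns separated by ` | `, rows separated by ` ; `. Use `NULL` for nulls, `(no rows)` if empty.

2 | Hank

For each students row, check whether any enrollments with matching student_id has grade <= 53.
Keep rows where that is true.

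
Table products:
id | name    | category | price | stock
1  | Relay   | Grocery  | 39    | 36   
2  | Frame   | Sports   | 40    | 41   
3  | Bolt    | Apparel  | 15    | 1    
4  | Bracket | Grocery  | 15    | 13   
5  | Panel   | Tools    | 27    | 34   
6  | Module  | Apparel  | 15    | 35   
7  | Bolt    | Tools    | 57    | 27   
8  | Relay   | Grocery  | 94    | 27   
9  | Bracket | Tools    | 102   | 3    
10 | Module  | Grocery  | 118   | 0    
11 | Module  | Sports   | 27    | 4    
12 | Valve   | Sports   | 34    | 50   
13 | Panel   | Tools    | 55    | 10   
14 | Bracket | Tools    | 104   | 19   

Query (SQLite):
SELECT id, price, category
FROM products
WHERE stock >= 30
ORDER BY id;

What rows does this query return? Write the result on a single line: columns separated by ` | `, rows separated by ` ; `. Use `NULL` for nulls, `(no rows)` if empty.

1 | 39 | Grocery ; 2 | 40 | Sports ; 5 | 27 | Tools ; 6 | 15 | Apparel ; 12 | 34 | Sports

stock >= 30: ids {1, 2, 5, 6, 12}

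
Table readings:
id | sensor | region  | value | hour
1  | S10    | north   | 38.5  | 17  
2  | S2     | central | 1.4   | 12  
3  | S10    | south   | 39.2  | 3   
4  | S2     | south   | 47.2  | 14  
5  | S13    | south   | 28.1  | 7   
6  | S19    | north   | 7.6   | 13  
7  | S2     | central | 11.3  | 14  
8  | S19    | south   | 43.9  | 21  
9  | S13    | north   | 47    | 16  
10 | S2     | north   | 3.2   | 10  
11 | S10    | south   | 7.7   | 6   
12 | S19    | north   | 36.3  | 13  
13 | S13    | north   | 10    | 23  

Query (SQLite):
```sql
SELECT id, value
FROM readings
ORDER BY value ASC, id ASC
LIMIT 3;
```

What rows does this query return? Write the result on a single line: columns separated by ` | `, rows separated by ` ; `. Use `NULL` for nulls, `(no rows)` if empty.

Sort by value asc, tiebreak id asc: (1.4, id=2), (3.2, id=10), (7.6, id=6), (7.7, id=11), (10, id=13), (11.3, id=7) …. Take first 3.

2 | 1.4 ; 10 | 3.2 ; 6 | 7.6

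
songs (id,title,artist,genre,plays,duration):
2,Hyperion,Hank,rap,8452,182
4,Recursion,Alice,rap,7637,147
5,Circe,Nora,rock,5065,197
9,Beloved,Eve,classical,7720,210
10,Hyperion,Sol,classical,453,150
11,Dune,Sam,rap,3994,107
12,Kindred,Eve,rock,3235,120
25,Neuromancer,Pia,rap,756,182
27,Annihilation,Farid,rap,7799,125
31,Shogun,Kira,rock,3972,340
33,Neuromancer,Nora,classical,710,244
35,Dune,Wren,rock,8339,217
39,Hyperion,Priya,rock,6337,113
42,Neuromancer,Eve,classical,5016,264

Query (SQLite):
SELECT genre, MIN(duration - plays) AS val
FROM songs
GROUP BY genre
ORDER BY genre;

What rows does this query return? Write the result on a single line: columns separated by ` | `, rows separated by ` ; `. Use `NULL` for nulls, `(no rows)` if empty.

classical | -7510 ; rap | -8270 ; rock | -8122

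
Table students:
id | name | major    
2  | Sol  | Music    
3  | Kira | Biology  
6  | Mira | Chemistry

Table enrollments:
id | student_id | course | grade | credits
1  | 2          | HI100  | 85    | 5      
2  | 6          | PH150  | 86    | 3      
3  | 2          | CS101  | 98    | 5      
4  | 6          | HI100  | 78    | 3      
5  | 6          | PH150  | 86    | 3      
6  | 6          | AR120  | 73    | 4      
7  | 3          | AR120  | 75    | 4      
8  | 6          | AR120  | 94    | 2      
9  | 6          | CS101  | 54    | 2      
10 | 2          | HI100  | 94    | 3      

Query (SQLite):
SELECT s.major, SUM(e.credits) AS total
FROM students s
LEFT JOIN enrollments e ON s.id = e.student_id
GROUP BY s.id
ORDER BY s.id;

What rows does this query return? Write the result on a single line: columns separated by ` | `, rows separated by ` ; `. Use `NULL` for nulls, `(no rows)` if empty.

Music | 13 ; Biology | 4 ; Chemistry | 17

LEFT JOIN keeps every students row; unmatched ones get NULL for enrollments columns.
Group by students.id and compute SUM(e.credits). SUM over an all-NULL group is NULL.
  2: ids {1, 3, 10} → SUM(e.credits)=13
  3: ids {7} → SUM(e.credits)=4
  6: ids {2, 4, 5, 6, 8, 9} → SUM(e.credits)=17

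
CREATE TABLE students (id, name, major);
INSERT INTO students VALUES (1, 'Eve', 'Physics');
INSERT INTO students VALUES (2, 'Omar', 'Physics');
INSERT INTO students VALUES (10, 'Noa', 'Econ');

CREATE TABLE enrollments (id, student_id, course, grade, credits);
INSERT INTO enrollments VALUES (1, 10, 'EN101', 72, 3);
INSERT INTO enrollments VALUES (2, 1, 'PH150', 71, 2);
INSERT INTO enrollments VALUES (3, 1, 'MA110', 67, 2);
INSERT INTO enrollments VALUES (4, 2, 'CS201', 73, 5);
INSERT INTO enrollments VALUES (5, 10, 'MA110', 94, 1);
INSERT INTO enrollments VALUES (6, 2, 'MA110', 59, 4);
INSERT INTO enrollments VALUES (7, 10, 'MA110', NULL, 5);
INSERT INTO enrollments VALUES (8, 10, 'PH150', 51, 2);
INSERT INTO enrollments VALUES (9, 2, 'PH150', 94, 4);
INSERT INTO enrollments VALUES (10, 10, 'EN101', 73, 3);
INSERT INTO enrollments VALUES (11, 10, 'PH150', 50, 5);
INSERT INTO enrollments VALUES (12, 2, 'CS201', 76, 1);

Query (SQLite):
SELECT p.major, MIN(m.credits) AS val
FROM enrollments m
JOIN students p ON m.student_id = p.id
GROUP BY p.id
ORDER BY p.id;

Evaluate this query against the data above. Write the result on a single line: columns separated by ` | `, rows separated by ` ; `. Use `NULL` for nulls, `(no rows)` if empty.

Join each enrollments row to its students via student_id.
Group joined rows by students.id; compute MIN(m.credits) per group.
  1: ids {2, 3} → MIN(m.credits)=2
  2: ids {4, 6, 9, 12} → MIN(m.credits)=1
  10: ids {1, 5, 7, 8, 10, 11} → MIN(m.credits)=1

Physics | 2 ; Physics | 1 ; Econ | 1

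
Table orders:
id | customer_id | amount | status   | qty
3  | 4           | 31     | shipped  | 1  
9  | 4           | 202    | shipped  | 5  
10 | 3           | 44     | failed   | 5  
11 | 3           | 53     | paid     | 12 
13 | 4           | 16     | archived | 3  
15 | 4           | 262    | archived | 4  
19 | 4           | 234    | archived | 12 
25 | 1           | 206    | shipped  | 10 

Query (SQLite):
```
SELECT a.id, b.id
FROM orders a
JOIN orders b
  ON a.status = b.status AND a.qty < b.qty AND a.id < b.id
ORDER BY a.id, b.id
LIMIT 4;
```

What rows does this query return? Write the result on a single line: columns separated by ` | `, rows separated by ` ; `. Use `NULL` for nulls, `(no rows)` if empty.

3 | 9 ; 3 | 25 ; 9 | 25 ; 13 | 15

Pairs (a,b) with same status, a.qty < b.qty, a.id < b.id.
status groups: archived:{13,15,19} failed:{10} paid:{11} shipped:{3,9,25}
Ordered by (a.id, b.id); first 4.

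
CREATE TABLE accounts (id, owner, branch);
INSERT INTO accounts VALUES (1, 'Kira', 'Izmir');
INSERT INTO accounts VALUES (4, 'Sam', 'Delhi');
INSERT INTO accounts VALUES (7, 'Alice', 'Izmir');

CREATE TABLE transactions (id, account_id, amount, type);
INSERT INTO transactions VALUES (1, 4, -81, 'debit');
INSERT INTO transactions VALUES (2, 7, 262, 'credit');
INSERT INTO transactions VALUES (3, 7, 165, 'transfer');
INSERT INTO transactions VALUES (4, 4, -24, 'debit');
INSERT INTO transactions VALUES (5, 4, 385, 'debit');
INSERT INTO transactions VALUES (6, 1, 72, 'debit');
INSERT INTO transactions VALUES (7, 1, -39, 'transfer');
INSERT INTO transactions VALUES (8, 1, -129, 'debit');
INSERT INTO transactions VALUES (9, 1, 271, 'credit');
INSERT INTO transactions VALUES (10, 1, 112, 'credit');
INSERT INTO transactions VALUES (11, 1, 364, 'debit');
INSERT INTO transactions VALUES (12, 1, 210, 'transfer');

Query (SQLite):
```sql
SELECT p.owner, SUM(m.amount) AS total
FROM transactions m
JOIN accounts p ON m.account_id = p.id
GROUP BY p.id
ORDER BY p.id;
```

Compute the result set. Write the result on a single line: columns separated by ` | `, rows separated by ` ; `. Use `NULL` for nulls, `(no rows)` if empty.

Kira | 861 ; Sam | 280 ; Alice | 427

Join each transactions row to its accounts via account_id.
Group joined rows by accounts.id; compute SUM(m.amount) per group.
  1: ids {6, 7, 8, 9, 10, 11, 12} → SUM(m.amount)=861
  4: ids {1, 4, 5} → SUM(m.amount)=280
  7: ids {2, 3} → SUM(m.amount)=427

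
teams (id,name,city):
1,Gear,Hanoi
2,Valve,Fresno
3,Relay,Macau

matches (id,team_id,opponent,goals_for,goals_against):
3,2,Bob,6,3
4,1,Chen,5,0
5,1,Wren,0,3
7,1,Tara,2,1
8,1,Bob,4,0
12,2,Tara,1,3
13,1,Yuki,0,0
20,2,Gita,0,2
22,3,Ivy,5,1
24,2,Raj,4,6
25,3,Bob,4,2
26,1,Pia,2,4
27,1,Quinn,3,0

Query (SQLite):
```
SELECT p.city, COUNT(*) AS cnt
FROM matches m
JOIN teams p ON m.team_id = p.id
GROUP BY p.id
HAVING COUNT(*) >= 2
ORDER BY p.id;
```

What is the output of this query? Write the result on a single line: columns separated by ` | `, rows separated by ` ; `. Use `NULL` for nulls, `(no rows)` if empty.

Hanoi | 7 ; Fresno | 4 ; Macau | 2

Join each matches row to its teams via team_id.
Group joined rows by teams.id; compute COUNT(*) per group.
HAVING: keep groups with count ≥ 2.
  1: ids {4, 5, 7, 8, 13, 26, 27} → COUNT(*)=7
  2: ids {3, 12, 20, 24} → COUNT(*)=4
  3: ids {22, 25} → COUNT(*)=2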